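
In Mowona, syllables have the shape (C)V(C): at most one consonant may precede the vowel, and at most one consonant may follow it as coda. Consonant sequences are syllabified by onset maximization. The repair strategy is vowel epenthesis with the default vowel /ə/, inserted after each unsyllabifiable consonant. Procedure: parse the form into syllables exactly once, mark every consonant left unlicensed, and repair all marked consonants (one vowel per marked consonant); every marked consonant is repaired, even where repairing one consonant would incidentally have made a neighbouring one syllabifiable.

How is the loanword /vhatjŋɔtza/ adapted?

The consonants /v/, /j/ cannot be parsed into a legal (C)V(C) syllable (at most one coda consonant is licensed; onsets are limited to one consonant).
Inserting the epenthetic vowel yields /v/ → /və/, /j/ → /jə/.

vəhatjəŋɔtza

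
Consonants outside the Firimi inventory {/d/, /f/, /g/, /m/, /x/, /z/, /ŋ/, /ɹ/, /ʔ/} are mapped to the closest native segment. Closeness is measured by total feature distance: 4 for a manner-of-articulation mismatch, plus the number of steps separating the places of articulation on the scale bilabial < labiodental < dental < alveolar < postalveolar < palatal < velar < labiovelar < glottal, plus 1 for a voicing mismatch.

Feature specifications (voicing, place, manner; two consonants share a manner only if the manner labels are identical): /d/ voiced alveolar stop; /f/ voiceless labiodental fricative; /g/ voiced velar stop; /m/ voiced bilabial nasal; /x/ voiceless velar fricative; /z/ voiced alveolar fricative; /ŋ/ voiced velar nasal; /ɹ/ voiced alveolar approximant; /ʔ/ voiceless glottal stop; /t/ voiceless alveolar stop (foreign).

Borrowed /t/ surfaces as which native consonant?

/d/ is closest: same manner (stop), place distance 0 (alveolar→alveolar), voicing differs (+1); total 1. Next closest is /g/ at distance 4.

d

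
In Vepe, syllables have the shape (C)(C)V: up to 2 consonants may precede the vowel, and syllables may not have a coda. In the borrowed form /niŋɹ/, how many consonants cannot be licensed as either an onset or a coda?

2

The consonants /ŋ/, /ɹ/ cannot be parsed into a legal (C)(C)V syllable (no codas are permitted; onsets may contain at most 2 consonants).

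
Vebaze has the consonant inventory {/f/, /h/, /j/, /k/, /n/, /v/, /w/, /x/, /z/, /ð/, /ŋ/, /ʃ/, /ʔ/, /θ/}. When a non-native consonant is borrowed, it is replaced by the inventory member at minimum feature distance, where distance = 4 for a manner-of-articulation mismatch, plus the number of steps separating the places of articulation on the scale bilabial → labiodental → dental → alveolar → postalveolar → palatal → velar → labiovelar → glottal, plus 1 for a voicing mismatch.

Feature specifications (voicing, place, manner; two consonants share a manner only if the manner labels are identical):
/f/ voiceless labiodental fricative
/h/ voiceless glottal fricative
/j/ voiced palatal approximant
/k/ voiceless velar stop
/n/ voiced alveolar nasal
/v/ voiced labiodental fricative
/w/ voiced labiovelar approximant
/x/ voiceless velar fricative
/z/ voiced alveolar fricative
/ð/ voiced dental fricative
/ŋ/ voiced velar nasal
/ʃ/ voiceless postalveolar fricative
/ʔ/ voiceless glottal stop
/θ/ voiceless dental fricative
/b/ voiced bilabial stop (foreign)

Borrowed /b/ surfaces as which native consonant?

v

/v/ is closest: manner differs (stop→fricative, +4), place distance 1 (bilabial→labiodental), same voicing; total 5. Next closest is /f/ at distance 6.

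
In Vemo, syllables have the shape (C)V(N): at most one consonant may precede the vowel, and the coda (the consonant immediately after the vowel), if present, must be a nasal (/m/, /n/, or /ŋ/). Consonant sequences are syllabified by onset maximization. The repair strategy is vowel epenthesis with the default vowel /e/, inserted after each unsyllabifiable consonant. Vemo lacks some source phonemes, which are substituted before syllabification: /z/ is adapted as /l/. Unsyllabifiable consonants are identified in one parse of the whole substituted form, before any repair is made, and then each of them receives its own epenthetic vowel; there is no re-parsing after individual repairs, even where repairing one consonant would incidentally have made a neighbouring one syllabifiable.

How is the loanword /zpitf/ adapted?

Substitution: /z/ → /l/, giving /lpitf/.
The consonants /l/, /t/, /f/ cannot be parsed into a legal (C)V(N) syllable (only a nasal (/m/, /n/, or /ŋ/) is licensed in coda position; onsets are limited to one consonant).
Inserting the epenthetic vowel yields /l/ → /le/, /t/ → /te/, /f/ → /fe/.

lepitefe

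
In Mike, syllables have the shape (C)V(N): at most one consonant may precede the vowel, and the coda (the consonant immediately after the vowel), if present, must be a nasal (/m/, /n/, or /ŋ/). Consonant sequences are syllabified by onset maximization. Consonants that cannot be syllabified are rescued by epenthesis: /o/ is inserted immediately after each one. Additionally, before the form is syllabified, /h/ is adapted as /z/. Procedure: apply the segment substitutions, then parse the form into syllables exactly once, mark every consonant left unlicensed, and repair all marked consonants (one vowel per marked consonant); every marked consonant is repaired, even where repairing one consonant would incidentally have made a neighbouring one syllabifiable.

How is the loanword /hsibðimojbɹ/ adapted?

zosiboðimojoboɹo

Substitution: /h/ → /z/, giving /zsibðimojbɹ/.
Syllabifying with onset maximization leaves /z/, /b/, /j/, /b/, /ɹ/ stranded (only a nasal (/m/, /n/, or /ŋ/) is licensed in coda position; onsets are limited to one consonant).
Epenthesis after each stranded consonant: /z/ → /zo/, /b/ → /bo/, /j/ → /jo/, /b/ → /bo/, /ɹ/ → /ɹo/.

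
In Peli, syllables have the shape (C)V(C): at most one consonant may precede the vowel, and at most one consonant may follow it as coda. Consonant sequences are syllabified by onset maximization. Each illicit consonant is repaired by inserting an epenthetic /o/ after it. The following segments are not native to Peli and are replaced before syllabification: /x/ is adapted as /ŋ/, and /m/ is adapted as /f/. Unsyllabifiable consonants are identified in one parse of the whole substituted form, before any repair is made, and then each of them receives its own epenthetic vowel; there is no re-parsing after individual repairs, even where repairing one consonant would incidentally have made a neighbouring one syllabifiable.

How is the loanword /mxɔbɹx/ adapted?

Substitution: /m/ → /f/, /x/ → /ŋ/, giving /fŋɔbɹŋ/.
Syllabifying with onset maximization leaves /f/, /ɹ/, /ŋ/ stranded (at most one coda consonant is licensed; onsets are limited to one consonant).
Epenthesis after each stranded consonant: /f/ → /fo/, /ɹ/ → /ɹo/, /ŋ/ → /ŋo/.

foŋɔbɹoŋo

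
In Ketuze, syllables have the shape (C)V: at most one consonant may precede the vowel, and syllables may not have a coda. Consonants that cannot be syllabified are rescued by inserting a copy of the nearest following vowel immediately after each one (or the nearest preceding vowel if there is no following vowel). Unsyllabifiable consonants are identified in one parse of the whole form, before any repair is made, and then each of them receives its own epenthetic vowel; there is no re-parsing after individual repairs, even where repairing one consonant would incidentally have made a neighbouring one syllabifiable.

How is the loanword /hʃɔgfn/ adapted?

hɔʃɔgɔfɔnɔ

Syllabifying with onset maximization leaves /h/, /g/, /f/, /n/ stranded (no codas are permitted; onsets are limited to one consonant).
Inserting the epenthetic vowel yields /h/ → /hɔ/, /g/ → /gɔ/, /f/ → /fɔ/, /n/ → /nɔ/.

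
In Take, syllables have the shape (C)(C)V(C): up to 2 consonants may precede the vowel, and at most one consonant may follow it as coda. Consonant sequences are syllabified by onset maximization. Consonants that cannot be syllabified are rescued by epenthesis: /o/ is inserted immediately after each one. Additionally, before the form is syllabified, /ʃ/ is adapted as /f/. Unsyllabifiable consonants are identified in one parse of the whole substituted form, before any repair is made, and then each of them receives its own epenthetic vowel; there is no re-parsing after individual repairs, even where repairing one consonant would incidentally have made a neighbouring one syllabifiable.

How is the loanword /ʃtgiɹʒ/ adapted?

Substitution: /ʃ/ → /f/, giving /ftgiɹʒ/.
Under (C)(C)V(C), the unsyllabifiable consonants are /f/, /ʒ/ (at most one coda consonant is licensed; onsets may contain at most 2 consonants).
Inserting the epenthetic vowel yields /f/ → /fo/, /ʒ/ → /ʒo/.

fotgiɹʒo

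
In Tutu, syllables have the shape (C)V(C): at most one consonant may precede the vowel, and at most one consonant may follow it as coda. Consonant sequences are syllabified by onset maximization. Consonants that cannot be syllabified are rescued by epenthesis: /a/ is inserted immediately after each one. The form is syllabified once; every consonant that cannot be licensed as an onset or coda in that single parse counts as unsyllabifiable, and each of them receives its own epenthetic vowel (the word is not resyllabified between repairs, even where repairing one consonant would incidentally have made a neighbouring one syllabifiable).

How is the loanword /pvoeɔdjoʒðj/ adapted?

pavoeɔdjoʒðaja

Syllabifying with onset maximization leaves /p/, /ð/, /j/ stranded (at most one coda consonant is licensed; onsets are limited to one consonant).
Epenthesis after each stranded consonant: /p/ → /pa/, /ð/ → /ða/, /j/ → /ja/.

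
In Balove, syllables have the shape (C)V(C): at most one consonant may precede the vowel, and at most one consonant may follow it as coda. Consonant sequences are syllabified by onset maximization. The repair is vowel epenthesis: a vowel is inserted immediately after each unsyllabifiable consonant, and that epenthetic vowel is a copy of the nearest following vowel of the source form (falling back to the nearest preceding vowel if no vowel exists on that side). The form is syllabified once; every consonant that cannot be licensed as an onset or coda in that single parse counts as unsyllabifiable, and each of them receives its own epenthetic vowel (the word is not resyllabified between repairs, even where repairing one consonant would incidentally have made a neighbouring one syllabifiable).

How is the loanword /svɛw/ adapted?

sɛvɛw

The consonants /s/ cannot be parsed into a legal (C)V(C) syllable (at most one coda consonant is licensed; onsets are limited to one consonant).
Each unlicensed consonant becomes the onset of a new syllable: /s/ → /sɛ/.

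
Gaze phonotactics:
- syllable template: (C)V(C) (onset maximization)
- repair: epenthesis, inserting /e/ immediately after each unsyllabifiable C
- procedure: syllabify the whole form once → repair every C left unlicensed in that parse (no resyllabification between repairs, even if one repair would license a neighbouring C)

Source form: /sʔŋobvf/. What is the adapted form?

seʔeŋobvefe

The consonants /s/, /ʔ/, /v/, /f/ cannot be parsed into a legal (C)V(C) syllable (at most one coda consonant is licensed; onsets are limited to one consonant).
Epenthesis after each stranded consonant: /s/ → /se/, /ʔ/ → /ʔe/, /v/ → /ve/, /f/ → /fe/.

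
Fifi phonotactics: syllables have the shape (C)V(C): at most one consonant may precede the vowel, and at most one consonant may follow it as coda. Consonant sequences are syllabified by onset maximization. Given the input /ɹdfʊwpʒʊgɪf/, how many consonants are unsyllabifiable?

3

Under (C)V(C), the unsyllabifiable consonants are /ɹ/, /d/, /p/ (at most one coda consonant is licensed; onsets are limited to one consonant).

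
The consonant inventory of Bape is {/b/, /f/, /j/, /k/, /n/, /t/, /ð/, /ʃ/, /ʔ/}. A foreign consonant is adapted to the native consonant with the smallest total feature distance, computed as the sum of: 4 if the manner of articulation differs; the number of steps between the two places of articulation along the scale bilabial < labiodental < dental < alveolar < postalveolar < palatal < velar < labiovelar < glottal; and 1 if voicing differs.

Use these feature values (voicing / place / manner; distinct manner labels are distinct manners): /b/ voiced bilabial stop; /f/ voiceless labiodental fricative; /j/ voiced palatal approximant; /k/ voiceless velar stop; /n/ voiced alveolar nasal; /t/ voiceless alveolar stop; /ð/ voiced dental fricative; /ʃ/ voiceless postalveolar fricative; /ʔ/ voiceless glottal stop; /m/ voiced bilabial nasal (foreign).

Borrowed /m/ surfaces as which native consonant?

n

/n/ is closest: same manner (nasal), place distance 3 (bilabial→alveolar), same voicing; total 3. Next closest is /b/ at distance 4.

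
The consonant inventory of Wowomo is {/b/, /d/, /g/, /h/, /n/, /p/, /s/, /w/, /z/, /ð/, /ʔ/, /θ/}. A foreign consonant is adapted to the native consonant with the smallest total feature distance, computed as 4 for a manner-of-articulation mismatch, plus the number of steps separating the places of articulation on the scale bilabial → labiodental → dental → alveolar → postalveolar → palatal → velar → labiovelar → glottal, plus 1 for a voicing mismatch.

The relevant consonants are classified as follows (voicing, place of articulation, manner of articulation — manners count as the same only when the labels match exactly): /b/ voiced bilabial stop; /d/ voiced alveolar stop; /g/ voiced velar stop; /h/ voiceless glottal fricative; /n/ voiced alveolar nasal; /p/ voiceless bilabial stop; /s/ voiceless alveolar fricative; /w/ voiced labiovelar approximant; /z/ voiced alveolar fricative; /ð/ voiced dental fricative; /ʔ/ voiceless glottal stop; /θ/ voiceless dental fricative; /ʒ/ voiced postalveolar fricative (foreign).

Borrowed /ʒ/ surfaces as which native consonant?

z

/z/ is closest: same manner (fricative), place distance 1 (postalveolar→alveolar), same voicing; total 1. Next closest is /s/ at distance 2.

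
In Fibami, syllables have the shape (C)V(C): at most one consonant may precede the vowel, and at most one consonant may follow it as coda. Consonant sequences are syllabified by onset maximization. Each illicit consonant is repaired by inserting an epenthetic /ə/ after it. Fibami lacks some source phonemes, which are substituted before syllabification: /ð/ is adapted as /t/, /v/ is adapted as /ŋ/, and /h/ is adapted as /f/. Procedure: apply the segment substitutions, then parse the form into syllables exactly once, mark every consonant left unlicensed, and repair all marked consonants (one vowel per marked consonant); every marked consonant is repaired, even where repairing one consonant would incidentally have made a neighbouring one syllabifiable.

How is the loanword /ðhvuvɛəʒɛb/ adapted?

təfəŋuŋɛəʒɛb

Substitution: /ð/ → /t/, /h/ → /f/, /v/ → /ŋ/, giving /tfŋuŋɛəʒɛb/.
Syllabifying with onset maximization leaves /t/, /f/ stranded (at most one coda consonant is licensed; onsets are limited to one consonant).
Epenthesis after each stranded consonant: /t/ → /tə/, /f/ → /fə/.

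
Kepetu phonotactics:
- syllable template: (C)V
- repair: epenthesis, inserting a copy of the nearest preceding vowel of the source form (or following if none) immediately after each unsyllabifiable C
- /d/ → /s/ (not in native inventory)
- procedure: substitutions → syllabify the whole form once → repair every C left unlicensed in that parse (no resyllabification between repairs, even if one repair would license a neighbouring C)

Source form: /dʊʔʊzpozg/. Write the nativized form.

Substitution: /d/ → /s/, giving /sʊʔʊzpozg/.
The consonants /z/, /z/, /g/ cannot be parsed into a legal (C)V syllable (no codas are permitted; onsets are limited to one consonant).
Each unlicensed consonant becomes the onset of a new syllable: /z/ → /zʊ/, /z/ → /zo/, /g/ → /go/.

sʊʔʊzʊpozogo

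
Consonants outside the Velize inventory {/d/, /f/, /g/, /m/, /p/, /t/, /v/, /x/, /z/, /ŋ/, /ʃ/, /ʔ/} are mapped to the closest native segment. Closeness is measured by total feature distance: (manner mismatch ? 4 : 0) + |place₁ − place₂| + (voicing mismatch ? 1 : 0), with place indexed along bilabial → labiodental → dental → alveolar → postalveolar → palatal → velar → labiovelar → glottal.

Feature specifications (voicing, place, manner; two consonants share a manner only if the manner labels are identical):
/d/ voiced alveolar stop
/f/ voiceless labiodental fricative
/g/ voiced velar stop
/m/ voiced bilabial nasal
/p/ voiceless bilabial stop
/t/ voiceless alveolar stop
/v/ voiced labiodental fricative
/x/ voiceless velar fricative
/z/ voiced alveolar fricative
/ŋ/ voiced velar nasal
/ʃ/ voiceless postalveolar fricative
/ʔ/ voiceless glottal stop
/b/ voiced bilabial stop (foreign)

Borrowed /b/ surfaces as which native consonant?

/p/ is closest: same manner (stop), place distance 0 (bilabial→bilabial), voicing differs (+1); total 1. Next closest is /d/ at distance 3.

p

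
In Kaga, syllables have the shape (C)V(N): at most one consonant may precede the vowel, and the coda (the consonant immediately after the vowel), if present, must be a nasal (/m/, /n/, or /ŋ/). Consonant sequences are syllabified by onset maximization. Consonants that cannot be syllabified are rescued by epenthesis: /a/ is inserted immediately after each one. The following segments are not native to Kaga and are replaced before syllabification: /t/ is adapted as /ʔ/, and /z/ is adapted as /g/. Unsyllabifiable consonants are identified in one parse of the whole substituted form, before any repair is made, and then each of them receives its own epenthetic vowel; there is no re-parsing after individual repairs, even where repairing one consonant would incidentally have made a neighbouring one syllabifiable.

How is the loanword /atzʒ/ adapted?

aʔagaʒa

Substitution: /t/ → /ʔ/, /z/ → /g/, giving /aʔgʒ/.
The consonants /ʔ/, /g/, /ʒ/ cannot be parsed into a legal (C)V(N) syllable (only a nasal (/m/, /n/, or /ŋ/) is licensed in coda position; onsets are limited to one consonant).
Epenthesis after each stranded consonant: /ʔ/ → /ʔa/, /g/ → /ga/, /ʒ/ → /ʒa/.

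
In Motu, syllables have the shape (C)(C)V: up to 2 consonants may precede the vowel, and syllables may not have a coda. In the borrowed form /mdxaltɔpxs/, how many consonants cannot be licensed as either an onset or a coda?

4

Under (C)(C)V, the unsyllabifiable consonants are /m/, /p/, /x/, /s/ (no codas are permitted; onsets may contain at most 2 consonants).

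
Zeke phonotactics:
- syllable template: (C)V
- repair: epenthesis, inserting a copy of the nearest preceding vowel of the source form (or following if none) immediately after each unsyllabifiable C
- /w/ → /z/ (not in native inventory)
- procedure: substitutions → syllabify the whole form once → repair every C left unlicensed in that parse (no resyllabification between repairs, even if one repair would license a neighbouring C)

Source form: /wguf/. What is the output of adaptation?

Substitution: /w/ → /z/, giving /zguf/.
Under (C)V, the unsyllabifiable consonants are /z/, /f/ (no codas are permitted; onsets are limited to one consonant).
Each unlicensed consonant becomes the onset of a new syllable: /z/ → /zu/, /f/ → /fu/.

zugufu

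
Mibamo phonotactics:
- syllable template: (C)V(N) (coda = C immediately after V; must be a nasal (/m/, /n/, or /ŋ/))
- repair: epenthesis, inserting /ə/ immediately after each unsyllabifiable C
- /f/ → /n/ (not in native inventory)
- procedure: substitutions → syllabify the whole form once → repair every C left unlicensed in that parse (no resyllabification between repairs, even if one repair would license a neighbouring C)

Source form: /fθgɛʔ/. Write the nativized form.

nəθəgɛʔə

Substitution: /f/ → /n/, giving /nθgɛʔ/.
The consonants /n/, /θ/, /ʔ/ cannot be parsed into a legal (C)V(N) syllable (only a nasal (/m/, /n/, or /ŋ/) is licensed in coda position; onsets are limited to one consonant).
Inserting the epenthetic vowel yields /n/ → /nə/, /θ/ → /θə/, /ʔ/ → /ʔə/.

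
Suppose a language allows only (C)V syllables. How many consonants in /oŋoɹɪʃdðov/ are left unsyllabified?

3

Syllabifying with onset maximization leaves /ʃ/, /d/, /v/ stranded (no codas are permitted; onsets are limited to one consonant).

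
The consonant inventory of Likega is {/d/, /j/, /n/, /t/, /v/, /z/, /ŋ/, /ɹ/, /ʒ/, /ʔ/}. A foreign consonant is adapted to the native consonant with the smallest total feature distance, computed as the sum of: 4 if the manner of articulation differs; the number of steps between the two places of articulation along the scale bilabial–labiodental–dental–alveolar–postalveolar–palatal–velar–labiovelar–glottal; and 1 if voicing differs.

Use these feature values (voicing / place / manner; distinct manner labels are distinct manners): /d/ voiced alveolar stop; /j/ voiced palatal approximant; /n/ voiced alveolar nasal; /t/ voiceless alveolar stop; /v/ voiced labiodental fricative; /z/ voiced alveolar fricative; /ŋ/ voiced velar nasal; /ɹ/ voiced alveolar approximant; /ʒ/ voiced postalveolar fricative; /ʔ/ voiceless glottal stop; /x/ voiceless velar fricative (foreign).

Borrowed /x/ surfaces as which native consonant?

ʒ

/ʒ/ is closest: same manner (fricative), place distance 2 (velar→postalveolar), voicing differs (+1); total 3. Next closest is /z/ at distance 4.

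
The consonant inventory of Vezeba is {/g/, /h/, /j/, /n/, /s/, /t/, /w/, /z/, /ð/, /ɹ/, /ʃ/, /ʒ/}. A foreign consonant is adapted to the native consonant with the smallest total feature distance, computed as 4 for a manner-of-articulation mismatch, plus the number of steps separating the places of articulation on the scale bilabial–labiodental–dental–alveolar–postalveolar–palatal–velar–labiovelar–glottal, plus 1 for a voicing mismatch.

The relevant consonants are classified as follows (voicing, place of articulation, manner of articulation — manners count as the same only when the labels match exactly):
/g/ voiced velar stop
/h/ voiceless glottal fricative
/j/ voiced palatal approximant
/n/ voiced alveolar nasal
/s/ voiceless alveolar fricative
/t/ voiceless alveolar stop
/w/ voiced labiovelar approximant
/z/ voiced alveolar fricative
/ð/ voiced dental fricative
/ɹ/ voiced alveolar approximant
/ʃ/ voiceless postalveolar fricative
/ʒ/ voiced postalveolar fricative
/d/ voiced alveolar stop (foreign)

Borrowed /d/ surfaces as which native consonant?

t

/t/ is closest: same manner (stop), place distance 0 (alveolar→alveolar), voicing differs (+1); total 1. Next closest is /g/ at distance 3.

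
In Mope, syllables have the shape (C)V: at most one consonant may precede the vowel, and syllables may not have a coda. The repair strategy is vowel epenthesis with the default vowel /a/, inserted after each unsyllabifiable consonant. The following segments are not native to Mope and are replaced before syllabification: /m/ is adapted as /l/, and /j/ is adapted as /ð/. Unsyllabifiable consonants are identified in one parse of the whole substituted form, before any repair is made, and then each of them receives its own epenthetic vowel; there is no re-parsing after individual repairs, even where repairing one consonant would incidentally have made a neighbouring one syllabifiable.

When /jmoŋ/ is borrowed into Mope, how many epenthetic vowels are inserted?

2

After substitution the input is /ðloŋ/.
The unsyllabifiable consonants are /ð/, /ŋ/; each receives one epenthetic vowel.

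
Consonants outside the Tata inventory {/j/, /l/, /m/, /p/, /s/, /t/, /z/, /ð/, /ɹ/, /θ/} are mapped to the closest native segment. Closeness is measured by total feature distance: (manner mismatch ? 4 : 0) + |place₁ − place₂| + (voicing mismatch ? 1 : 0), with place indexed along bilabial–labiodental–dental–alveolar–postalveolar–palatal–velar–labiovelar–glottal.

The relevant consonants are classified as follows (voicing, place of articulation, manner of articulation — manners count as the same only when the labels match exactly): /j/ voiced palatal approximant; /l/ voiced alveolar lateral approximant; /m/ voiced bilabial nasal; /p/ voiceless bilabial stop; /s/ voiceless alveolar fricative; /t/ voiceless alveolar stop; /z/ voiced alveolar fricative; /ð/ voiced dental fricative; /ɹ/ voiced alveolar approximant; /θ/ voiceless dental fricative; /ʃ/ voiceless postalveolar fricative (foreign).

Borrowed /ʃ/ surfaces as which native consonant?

s

/s/ is closest: same manner (fricative), place distance 1 (postalveolar→alveolar), same voicing; total 1. Next closest is /z/ at distance 2.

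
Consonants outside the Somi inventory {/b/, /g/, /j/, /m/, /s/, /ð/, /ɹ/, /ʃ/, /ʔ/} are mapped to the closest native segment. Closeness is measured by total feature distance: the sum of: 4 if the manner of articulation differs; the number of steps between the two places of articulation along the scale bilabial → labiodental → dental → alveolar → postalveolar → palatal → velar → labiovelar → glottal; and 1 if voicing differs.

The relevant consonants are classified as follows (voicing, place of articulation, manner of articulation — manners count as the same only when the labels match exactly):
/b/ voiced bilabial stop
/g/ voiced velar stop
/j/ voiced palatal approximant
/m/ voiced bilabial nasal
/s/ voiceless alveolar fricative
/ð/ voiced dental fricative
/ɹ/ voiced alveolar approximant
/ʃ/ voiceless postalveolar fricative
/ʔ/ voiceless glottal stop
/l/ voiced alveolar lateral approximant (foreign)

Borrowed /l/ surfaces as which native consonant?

/ɹ/ is closest: manner differs (lateral approximant→approximant, +4), place distance 0 (alveolar→alveolar), same voicing; total 4. Next closest is /s/ at distance 5.

ɹ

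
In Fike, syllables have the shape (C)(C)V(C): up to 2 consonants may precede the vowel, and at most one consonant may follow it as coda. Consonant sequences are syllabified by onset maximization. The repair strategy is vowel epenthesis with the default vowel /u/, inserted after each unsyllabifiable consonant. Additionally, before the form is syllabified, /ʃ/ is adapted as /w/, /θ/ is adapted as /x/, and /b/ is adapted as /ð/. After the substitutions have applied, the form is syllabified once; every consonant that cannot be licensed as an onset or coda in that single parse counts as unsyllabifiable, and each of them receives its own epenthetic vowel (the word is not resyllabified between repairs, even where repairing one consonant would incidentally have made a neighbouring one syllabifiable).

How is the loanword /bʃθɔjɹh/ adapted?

Substitution: /b/ → /ð/, /ʃ/ → /w/, /θ/ → /x/, giving /ðwxɔjɹh/.
The consonants /ð/, /ɹ/, /h/ cannot be parsed into a legal (C)(C)V(C) syllable (at most one coda consonant is licensed; onsets may contain at most 2 consonants).
Each unlicensed consonant becomes the onset of a new syllable: /ð/ → /ðu/, /ɹ/ → /ɹu/, /h/ → /hu/.

ðuwxɔjɹuhu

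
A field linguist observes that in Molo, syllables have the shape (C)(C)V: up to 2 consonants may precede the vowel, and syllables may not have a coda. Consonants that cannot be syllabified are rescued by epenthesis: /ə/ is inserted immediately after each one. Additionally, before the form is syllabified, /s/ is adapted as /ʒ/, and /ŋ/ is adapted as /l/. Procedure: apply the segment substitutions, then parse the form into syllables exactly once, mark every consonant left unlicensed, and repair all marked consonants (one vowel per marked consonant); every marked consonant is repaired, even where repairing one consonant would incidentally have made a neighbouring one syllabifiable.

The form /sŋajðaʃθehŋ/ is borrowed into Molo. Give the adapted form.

ʒlajðaʃθehələ

Substitution: /s/ → /ʒ/, /ŋ/ → /l/, giving /ʒlajðaʃθehl/.
The consonants /h/, /l/ cannot be parsed into a legal (C)(C)V syllable (no codas are permitted; onsets may contain at most 2 consonants).
Epenthesis after each stranded consonant: /h/ → /hə/, /l/ → /lə/.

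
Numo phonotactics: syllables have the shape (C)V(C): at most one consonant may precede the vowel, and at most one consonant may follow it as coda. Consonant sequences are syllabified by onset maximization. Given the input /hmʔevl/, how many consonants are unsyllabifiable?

Under (C)V(C), the unsyllabifiable consonants are /h/, /m/, /l/ (at most one coda consonant is licensed; onsets are limited to one consonant).

3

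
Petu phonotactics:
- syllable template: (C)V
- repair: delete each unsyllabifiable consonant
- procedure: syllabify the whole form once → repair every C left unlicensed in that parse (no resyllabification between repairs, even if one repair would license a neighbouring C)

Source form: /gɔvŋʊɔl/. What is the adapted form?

gɔŋʊɔ

The consonants /v/, /l/ cannot be parsed into a legal (C)V syllable (no codas are permitted; onsets are limited to one consonant).
Deletion applies to /v/, /l/.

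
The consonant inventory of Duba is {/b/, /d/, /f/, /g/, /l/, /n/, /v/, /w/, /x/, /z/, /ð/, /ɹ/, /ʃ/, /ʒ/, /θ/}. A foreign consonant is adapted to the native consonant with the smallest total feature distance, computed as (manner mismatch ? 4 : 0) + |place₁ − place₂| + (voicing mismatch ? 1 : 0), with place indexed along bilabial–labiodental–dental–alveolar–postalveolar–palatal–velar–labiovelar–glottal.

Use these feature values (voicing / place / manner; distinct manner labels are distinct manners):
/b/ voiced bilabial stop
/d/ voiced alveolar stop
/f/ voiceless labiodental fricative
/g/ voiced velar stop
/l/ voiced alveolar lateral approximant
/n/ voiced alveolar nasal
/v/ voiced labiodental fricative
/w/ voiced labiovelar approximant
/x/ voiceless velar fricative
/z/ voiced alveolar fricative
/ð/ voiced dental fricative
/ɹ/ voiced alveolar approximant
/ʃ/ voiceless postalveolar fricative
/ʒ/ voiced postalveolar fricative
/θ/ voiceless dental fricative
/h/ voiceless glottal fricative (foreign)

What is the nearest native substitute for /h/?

/x/ is closest: same manner (fricative), place distance 2 (glottal→velar), same voicing; total 2. Next closest is /ʃ/ at distance 4.

x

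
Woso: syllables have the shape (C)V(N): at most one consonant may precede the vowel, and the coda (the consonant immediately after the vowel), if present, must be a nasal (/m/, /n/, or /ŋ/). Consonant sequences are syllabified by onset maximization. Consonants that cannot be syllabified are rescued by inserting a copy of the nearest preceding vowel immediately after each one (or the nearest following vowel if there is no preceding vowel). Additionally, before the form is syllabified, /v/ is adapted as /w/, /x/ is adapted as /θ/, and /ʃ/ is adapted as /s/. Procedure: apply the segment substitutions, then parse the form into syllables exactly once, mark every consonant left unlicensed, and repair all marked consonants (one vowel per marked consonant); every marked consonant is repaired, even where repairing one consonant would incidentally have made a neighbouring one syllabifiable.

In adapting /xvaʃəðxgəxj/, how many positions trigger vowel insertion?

5

After substitution the input is /θwasəðθgəθj/.
The unsyllabifiable consonants are /θ/, /ð/, /θ/, /θ/, /j/; each receives one epenthetic vowel.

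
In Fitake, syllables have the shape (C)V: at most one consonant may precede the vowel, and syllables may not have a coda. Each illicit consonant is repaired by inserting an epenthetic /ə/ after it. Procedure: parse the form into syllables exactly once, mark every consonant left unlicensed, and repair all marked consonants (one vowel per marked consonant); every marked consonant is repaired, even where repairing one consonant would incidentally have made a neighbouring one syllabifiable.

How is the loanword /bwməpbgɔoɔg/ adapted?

bəwəməpəbəgɔoɔgə

Under (C)V, the unsyllabifiable consonants are /b/, /w/, /p/, /b/, /g/ (no codas are permitted; onsets are limited to one consonant).
Each unlicensed consonant becomes the onset of a new syllable: /b/ → /bə/, /w/ → /wə/, /p/ → /pə/, /b/ → /bə/, /g/ → /gə/.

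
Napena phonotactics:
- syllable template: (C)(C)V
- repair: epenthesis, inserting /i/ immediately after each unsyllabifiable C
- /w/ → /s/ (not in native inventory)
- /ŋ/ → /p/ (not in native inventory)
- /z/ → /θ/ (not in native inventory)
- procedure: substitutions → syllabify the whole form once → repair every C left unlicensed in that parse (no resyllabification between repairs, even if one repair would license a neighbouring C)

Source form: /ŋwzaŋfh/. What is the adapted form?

pisθapifihi

Substitution: /ŋ/ → /p/, /w/ → /s/, /z/ → /θ/, giving /psθapfh/.
Under (C)(C)V, the unsyllabifiable consonants are /p/, /p/, /f/, /h/ (no codas are permitted; onsets may contain at most 2 consonants).
Inserting the epenthetic vowel yields /p/ → /pi/, /p/ → /pi/, /f/ → /fi/, /h/ → /hi/.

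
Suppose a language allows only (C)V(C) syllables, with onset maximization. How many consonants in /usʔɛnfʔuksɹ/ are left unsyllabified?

The consonants /f/, /s/, /ɹ/ cannot be parsed into a legal (C)V(C) syllable (at most one coda consonant is licensed; onsets are limited to one consonant).

3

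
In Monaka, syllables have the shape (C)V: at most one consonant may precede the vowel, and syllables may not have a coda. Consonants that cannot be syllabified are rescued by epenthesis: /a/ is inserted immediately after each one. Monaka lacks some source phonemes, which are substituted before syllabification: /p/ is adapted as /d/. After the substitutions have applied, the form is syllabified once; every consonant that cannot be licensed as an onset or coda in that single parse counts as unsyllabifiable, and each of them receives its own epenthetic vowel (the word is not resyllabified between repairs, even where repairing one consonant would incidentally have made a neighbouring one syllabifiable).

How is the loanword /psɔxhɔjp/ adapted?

Substitution: /p/ → /d/, giving /dsɔxhɔjd/.
Under (C)V, the unsyllabifiable consonants are /d/, /x/, /j/, /d/ (no codas are permitted; onsets are limited to one consonant).
Inserting the epenthetic vowel yields /d/ → /da/, /x/ → /xa/, /j/ → /ja/, /d/ → /da/.

dasɔxahɔjada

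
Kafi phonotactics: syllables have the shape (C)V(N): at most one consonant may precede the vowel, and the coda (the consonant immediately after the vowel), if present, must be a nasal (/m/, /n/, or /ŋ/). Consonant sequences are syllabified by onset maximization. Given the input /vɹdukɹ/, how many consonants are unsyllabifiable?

4

The consonants /v/, /ɹ/, /k/, /ɹ/ cannot be parsed into a legal (C)V(N) syllable (only a nasal (/m/, /n/, or /ŋ/) is licensed in coda position; onsets are limited to one consonant).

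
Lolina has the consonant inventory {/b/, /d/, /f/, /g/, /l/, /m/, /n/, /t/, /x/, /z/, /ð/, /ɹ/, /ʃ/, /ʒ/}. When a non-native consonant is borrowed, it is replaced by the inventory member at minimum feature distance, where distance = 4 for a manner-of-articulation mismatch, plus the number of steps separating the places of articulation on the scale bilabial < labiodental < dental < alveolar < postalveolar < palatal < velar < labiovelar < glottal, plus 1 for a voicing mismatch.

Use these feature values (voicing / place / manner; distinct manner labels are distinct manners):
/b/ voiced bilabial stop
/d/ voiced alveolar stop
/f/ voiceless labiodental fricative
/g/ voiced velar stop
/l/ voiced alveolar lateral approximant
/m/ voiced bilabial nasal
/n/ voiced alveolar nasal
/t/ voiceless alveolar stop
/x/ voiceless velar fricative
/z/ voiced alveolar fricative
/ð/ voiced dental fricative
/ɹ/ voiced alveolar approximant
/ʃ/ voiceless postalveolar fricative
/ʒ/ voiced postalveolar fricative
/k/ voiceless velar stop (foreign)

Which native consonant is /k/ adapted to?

/g/ is closest: same manner (stop), place distance 0 (velar→velar), voicing differs (+1); total 1. Next closest is /t/ at distance 3.

g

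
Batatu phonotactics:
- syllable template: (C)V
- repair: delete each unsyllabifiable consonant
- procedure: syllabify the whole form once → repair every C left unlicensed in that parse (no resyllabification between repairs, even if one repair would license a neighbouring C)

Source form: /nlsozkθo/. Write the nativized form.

The consonants /n/, /l/, /z/, /k/ cannot be parsed into a legal (C)V syllable (no codas are permitted; onsets are limited to one consonant).
Deleting the stranded consonants removes /n/, /l/, /z/, /k/.

soθo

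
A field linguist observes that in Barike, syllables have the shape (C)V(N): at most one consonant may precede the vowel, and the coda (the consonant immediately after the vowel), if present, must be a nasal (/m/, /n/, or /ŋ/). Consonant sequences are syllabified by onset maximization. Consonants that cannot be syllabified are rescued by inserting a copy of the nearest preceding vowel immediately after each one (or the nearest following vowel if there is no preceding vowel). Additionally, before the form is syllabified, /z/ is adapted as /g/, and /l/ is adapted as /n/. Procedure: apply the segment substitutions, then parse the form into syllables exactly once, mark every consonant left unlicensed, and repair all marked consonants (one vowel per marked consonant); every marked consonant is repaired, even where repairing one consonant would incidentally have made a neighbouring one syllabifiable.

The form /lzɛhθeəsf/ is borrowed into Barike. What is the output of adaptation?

nɛgɛhɛθeəsəfə

Substitution: /l/ → /n/, /z/ → /g/, giving /ngɛhθeəsf/.
Syllabifying with onset maximization leaves /n/, /h/, /s/, /f/ stranded (only a nasal (/m/, /n/, or /ŋ/) is licensed in coda position; onsets are limited to one consonant).
Each unlicensed consonant becomes the onset of a new syllable: /n/ → /nɛ/, /h/ → /hɛ/, /s/ → /sə/, /f/ → /fə/.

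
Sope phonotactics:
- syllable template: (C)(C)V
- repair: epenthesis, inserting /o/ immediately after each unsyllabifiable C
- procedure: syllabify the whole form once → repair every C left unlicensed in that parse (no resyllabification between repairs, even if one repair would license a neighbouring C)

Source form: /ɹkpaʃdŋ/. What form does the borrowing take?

The consonants /ɹ/, /ʃ/, /d/, /ŋ/ cannot be parsed into a legal (C)(C)V syllable (no codas are permitted; onsets may contain at most 2 consonants).
Each unlicensed consonant becomes the onset of a new syllable: /ɹ/ → /ɹo/, /ʃ/ → /ʃo/, /d/ → /do/, /ŋ/ → /ŋo/.

ɹokpaʃodoŋo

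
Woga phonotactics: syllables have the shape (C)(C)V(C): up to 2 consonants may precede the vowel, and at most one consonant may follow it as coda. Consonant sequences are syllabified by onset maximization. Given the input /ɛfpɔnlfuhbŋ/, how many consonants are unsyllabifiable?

Syllabifying with onset maximization leaves /b/, /ŋ/ stranded (at most one coda consonant is licensed; onsets may contain at most 2 consonants).

2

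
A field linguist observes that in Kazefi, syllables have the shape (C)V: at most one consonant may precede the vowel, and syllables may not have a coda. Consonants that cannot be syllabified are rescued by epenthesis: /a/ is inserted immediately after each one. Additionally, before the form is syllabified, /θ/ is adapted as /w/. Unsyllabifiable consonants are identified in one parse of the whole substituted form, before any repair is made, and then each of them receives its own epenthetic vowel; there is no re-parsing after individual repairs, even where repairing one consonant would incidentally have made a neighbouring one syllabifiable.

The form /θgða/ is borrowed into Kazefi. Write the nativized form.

wagaða

Substitution: /θ/ → /w/, giving /wgða/.
Under (C)V, the unsyllabifiable consonants are /w/, /g/ (no codas are permitted; onsets are limited to one consonant).
Epenthesis after each stranded consonant: /w/ → /wa/, /g/ → /ga/.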